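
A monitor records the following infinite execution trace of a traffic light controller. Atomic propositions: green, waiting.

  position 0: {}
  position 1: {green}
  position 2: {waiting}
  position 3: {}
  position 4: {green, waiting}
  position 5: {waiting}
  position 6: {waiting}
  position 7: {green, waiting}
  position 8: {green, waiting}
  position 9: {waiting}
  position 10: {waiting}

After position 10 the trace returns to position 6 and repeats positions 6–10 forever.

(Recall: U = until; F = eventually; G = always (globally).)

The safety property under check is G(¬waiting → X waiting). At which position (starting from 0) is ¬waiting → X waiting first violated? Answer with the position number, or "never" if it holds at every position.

0

At position 0 the labels are {} and the next position 1 has {green}, so ¬waiting → X waiting is false there. This is the first violation.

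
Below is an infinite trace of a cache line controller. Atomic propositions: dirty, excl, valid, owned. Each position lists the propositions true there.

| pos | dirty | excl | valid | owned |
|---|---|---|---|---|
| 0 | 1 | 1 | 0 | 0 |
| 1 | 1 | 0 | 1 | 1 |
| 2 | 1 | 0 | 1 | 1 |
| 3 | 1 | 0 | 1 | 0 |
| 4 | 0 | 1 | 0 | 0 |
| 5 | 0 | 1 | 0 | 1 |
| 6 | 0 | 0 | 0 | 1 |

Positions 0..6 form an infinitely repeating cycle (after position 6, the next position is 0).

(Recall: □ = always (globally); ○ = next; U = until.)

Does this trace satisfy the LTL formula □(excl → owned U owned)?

excl → owned U owned must hold at every position from 0 onward. It fails at position 0, so □(excl → owned U owned) is false.
Positions where excl holds: 0, 4, 5.
Check owned U owned at each: 0→fails, 4→fails, 5→ok.

Violated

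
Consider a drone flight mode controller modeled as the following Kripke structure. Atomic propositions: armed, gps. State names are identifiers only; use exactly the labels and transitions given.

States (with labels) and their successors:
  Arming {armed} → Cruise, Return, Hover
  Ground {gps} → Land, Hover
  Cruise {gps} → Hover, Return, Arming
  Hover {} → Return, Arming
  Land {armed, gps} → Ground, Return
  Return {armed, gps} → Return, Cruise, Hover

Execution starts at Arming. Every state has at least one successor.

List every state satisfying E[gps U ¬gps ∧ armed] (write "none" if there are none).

States satisfying gps: {Ground, Cruise, Land, Return}.
States satisfying ¬gps ∧ armed: {Arming}.
States satisfying E[gps U ¬gps ∧ armed]: {Arming, Ground, Cruise, Land, Return}.

{Arming, Ground, Cruise, Land, Return}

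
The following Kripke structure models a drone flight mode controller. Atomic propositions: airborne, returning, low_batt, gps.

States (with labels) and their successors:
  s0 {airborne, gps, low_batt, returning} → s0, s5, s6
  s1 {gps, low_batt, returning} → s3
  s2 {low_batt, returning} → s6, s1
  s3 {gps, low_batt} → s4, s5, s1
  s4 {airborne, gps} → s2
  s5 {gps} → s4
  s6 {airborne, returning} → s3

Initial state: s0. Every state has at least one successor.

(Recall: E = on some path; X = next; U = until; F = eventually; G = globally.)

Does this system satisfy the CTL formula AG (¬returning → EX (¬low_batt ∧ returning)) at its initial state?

No

States satisfying ¬returning → EX (¬low_batt ∧ returning): {s0, s1, s2, s6}.
States satisfying AG (¬returning → EX (¬low_batt ∧ returning)): ∅.
s3 is reachable from s0 and violates ¬returning → EX (¬low_batt ∧ returning), so AG fails at s0.
s0 ∉ Sat(AG (¬returning → EX (¬low_batt ∧ returning))).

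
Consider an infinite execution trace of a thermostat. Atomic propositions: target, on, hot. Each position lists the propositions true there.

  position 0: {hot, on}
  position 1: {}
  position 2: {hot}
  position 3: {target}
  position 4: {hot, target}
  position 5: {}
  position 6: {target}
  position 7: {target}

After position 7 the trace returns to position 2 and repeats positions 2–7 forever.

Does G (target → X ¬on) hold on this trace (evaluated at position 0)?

Yes

target → X ¬on holds at every position 0..7, and those are all positions ever visited, so G (target → X ¬on) holds.
Positions where target holds: 3, 4, 6, 7.
Check X ¬on at each: 3→ok, 4→ok, 6→ok, 7→ok.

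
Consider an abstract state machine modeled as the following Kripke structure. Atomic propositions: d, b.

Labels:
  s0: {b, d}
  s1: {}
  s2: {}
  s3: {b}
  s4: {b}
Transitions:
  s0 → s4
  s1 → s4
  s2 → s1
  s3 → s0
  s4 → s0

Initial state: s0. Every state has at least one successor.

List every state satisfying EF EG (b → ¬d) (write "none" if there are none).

States satisfying EG (b → ¬d): ∅.
States satisfying EF EG (b → ¬d): ∅.

none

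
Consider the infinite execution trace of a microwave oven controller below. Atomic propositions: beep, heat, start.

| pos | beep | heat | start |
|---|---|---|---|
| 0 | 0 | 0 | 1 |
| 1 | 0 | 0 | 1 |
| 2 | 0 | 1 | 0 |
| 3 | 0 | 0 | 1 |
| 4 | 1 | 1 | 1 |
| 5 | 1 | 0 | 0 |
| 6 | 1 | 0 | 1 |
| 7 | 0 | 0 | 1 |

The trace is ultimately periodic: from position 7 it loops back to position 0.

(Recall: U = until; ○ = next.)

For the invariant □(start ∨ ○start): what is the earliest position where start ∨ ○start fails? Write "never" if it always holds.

start ∨ ○start holds at every position 0..7, and those are all the positions the trace ever visits, so the invariant □(start ∨ ○start) is never violated.

never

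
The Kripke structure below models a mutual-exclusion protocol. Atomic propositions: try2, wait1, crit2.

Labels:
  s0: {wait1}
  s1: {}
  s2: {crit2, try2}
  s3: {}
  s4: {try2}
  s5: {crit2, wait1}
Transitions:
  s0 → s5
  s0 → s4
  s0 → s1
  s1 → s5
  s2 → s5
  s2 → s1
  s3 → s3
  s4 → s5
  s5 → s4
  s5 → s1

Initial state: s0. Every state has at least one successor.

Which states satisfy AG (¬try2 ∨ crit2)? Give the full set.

{s3}

States satisfying ¬try2 ∨ crit2: {s0, s1, s2, s3, s5}.
States satisfying AG (¬try2 ∨ crit2): {s3}.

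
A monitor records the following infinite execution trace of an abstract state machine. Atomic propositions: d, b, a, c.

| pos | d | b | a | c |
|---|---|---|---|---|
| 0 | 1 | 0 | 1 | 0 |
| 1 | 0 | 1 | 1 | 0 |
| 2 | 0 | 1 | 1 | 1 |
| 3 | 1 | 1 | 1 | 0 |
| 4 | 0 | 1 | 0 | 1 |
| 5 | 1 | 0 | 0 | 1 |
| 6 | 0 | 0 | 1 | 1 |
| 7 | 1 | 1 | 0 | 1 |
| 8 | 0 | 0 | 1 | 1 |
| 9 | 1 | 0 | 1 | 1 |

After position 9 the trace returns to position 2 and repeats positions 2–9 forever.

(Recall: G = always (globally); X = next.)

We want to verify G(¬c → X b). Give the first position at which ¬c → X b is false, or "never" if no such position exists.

¬c → X b holds at every position 0..9, and those are all the positions the trace ever visits, so the invariant G(¬c → X b) is never violated.

never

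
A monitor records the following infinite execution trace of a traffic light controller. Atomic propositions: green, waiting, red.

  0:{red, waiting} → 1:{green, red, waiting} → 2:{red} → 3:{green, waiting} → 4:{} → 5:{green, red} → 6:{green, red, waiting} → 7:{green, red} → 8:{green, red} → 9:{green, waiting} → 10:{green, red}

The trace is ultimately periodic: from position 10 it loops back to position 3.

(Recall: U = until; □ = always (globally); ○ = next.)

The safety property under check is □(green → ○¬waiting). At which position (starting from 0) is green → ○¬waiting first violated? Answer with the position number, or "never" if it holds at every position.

5

Check green → ○¬waiting at each position in order: 0 ✓, 1 ✓, 2 ✓, 3 ✓, 4 ✓.
At position 5 the labels are {green, red} and the next position 6 has {green, red, waiting}, so green → ○¬waiting is false there. This is the first violation.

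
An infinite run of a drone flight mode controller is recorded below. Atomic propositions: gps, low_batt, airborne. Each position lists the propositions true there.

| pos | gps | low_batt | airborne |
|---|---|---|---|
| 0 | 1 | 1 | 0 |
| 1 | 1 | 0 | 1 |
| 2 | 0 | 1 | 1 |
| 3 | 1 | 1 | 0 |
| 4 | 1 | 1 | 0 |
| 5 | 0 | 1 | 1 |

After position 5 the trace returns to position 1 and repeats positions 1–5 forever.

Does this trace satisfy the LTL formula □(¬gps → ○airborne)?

Violated

¬gps → ○airborne must hold at every position from 0 onward. It fails at position 2, so □(¬gps → ○airborne) is false.
Positions where ¬gps holds: 2, 5.
Check ○airborne at each: 2→fails, 5→ok.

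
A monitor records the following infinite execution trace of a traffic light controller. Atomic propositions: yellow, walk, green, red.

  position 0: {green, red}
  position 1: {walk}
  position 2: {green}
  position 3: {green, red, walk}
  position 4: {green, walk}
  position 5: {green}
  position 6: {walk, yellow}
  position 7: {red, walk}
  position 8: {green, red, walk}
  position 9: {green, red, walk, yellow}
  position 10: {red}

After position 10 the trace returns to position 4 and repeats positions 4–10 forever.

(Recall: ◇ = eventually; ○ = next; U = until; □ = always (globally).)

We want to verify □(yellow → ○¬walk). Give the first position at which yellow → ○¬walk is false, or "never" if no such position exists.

6

Check yellow → ○¬walk at each position in order: 0 ✓, 1 ✓, 2 ✓, 3 ✓, 4 ✓, 5 ✓.
At position 6 the labels are {walk, yellow} and the next position 7 has {red, walk}, so yellow → ○¬walk is false there. This is the first violation.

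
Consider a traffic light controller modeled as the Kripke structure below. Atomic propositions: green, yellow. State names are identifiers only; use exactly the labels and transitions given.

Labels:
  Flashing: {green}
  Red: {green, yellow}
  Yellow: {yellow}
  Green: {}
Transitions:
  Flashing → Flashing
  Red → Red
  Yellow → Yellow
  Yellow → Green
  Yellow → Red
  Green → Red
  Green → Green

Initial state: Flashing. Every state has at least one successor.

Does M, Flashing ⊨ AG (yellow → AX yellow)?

States satisfying yellow → AX yellow: {Flashing, Red, Green}.
States satisfying AG (yellow → AX yellow): {Flashing, Red, Green}.
Every state reachable from Flashing satisfies yellow → AX yellow.
Flashing ∈ Sat(AG (yellow → AX yellow)).

Yes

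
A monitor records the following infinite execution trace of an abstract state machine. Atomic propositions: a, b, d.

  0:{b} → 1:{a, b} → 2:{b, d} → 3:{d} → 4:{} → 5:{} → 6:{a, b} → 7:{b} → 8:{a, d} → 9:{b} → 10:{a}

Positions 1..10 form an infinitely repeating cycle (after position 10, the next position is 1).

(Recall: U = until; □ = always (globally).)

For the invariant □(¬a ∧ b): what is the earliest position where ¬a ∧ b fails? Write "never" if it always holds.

Check ¬a ∧ b at each position in order: 0 ✓.
At position 1 the labels are {a, b}, so ¬a ∧ b is false there. This is the first violation.

1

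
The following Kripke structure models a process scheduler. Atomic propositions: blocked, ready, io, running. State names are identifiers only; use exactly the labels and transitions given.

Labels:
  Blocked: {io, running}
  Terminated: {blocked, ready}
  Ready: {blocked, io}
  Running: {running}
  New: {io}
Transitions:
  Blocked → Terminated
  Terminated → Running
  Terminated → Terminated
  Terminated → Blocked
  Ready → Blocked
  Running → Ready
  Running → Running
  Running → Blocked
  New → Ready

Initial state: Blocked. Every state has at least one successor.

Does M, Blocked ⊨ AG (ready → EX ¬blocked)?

States satisfying ready → EX ¬blocked: {Blocked, Terminated, Ready, Running, New}.
States satisfying AG (ready → EX ¬blocked): {Blocked, Terminated, Ready, Running, New}.
Every state reachable from Blocked satisfies ready → EX ¬blocked.
Blocked ∈ Sat(AG (ready → EX ¬blocked)).

Satisfied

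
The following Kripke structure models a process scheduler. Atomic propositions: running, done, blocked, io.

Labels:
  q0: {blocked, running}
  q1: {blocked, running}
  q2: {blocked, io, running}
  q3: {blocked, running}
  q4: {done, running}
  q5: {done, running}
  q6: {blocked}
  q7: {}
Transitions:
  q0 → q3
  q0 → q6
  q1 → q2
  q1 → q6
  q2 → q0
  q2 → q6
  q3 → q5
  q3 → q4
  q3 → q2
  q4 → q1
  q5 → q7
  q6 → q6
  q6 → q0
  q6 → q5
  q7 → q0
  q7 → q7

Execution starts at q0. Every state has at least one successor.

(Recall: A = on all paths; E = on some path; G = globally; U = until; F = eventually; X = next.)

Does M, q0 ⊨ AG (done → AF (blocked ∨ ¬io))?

States satisfying done → AF (blocked ∨ ¬io): {q0, q1, q2, q3, q4, q5, q6, q7}.
States satisfying AG (done → AF (blocked ∨ ¬io)): {q0, q1, q2, q3, q4, q5, q6, q7}.
Every state reachable from q0 satisfies done → AF (blocked ∨ ¬io).
q0 ∈ Sat(AG (done → AF (blocked ∨ ¬io))).

Yes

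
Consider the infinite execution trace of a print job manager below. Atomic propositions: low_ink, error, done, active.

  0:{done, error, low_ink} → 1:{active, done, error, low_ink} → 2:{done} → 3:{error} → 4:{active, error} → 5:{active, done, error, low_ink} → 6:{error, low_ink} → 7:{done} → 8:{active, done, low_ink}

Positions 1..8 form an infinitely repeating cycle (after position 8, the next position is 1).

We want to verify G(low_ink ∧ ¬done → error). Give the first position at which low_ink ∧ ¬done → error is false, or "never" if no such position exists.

low_ink ∧ ¬done → error holds at every position 0..8, and those are all the positions the trace ever visits, so the invariant G(low_ink ∧ ¬done → error) is never violated.

never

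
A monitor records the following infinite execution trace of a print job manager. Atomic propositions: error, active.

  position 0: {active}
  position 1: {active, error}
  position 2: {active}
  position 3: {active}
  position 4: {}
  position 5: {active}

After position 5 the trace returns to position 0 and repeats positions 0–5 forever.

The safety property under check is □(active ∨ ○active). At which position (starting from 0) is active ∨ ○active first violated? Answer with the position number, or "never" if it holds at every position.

never

active ∨ ○active holds at every position 0..5, and those are all the positions the trace ever visits, so the invariant □(active ∨ ○active) is never violated.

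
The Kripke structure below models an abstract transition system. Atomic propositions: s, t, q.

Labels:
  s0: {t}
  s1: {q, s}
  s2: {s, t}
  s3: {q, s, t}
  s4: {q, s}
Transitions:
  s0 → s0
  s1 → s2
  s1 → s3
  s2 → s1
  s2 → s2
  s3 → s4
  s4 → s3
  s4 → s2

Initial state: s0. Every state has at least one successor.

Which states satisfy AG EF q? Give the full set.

{s1, s2, s3, s4}

States satisfying EF q: {s1, s2, s3, s4}.
States satisfying AG EF q: {s1, s2, s3, s4}.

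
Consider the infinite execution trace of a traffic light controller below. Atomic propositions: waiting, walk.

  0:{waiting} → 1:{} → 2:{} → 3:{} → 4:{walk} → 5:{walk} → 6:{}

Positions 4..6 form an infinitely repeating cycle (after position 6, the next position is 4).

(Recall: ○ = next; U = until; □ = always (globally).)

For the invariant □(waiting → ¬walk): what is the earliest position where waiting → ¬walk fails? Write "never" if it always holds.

waiting → ¬walk holds at every position 0..6, and those are all the positions the trace ever visits, so the invariant □(waiting → ¬walk) is never violated.

never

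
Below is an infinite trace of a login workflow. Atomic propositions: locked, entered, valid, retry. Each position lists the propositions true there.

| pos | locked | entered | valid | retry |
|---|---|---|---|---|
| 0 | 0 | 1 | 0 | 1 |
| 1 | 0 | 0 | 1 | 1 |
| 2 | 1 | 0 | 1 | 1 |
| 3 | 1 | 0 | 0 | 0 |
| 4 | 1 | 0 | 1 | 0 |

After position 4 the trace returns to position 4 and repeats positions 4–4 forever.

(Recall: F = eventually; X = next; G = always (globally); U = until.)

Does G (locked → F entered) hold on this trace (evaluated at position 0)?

locked → F entered must hold at every position from 0 onward. It fails at position 2, so G (locked → F entered) is false.
Positions where locked holds: 2, 3, 4.
Check F entered at each: 2→fails, 3→fails, 4→fails.

Violated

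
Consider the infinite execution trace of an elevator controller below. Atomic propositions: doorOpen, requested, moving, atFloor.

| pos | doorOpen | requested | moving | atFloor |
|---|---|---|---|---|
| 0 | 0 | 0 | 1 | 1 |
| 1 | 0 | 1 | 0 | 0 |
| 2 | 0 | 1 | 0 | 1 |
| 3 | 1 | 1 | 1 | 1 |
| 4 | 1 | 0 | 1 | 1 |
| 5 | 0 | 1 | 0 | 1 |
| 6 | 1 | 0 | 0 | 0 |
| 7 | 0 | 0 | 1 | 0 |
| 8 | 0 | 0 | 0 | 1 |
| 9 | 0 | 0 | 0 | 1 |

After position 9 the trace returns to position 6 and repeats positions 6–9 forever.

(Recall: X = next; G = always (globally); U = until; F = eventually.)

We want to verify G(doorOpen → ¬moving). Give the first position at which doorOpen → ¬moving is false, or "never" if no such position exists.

3

Check doorOpen → ¬moving at each position in order: 0 ✓, 1 ✓, 2 ✓.
At position 3 the labels are {atFloor, doorOpen, moving, requested}, so doorOpen → ¬moving is false there. This is the first violation.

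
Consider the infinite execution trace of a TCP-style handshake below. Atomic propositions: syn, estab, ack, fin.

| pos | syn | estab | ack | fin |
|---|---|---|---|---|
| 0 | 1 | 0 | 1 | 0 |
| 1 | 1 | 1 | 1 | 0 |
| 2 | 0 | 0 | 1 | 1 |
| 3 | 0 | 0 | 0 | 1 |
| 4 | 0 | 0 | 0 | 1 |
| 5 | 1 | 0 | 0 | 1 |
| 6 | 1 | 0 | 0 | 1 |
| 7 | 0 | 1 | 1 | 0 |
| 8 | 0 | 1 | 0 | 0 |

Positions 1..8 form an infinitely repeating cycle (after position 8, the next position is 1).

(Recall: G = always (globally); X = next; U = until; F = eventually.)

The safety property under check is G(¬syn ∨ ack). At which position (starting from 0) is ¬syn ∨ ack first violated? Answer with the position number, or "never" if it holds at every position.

5

Check ¬syn ∨ ack at each position in order: 0 ✓, 1 ✓, 2 ✓, 3 ✓, 4 ✓.
At position 5 the labels are {fin, syn}, so ¬syn ∨ ack is false there. This is the first violation.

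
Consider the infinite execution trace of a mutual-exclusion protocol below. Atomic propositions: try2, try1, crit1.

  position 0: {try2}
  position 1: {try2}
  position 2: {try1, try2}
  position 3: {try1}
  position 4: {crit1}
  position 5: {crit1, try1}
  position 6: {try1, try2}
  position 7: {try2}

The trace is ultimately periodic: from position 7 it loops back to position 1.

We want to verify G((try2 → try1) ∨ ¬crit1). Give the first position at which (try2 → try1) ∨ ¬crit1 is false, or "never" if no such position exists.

never

(try2 → try1) ∨ ¬crit1 holds at every position 0..7, and those are all the positions the trace ever visits, so the invariant G((try2 → try1) ∨ ¬crit1) is never violated.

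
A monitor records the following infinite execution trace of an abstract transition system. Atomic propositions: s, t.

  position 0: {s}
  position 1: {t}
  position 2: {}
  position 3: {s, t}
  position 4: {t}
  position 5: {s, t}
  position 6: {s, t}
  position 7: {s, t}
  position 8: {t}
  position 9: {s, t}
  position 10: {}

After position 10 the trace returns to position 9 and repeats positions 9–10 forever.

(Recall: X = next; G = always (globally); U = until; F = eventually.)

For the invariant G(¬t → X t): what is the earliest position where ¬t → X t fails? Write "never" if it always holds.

¬t → X t holds at every position 0..10, and those are all the positions the trace ever visits, so the invariant G(¬t → X t) is never violated.

never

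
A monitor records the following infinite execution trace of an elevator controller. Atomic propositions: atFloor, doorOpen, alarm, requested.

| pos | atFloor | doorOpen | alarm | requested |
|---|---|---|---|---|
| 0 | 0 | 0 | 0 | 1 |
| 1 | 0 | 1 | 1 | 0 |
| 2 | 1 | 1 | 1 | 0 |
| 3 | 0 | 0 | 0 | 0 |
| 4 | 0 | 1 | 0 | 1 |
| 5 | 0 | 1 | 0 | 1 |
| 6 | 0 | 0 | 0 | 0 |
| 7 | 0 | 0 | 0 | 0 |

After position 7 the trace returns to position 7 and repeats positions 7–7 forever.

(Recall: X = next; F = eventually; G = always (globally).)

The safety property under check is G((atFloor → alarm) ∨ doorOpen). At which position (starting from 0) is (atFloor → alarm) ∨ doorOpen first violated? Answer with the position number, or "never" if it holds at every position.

never

(atFloor → alarm) ∨ doorOpen holds at every position 0..7, and those are all the positions the trace ever visits, so the invariant G((atFloor → alarm) ∨ doorOpen) is never violated.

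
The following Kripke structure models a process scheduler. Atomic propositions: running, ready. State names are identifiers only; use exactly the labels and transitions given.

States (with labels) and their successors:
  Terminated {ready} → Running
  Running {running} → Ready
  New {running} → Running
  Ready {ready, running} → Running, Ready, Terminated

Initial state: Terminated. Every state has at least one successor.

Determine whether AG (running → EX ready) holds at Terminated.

Holds

States satisfying running → EX ready: {Terminated, Running, Ready}.
States satisfying AG (running → EX ready): {Terminated, Running, Ready}.
Every state reachable from Terminated satisfies running → EX ready.
Terminated ∈ Sat(AG (running → EX ready)).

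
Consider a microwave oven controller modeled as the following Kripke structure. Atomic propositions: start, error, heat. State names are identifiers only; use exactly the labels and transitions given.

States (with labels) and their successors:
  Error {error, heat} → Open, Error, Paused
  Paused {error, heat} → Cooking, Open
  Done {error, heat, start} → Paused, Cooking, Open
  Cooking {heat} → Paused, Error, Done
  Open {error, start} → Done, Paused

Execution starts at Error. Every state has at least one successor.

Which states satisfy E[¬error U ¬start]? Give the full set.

States satisfying ¬error: {Cooking}.
States satisfying ¬start: {Error, Paused, Cooking}.
States satisfying E[¬error U ¬start]: {Error, Paused, Cooking}.

{Error, Paused, Cooking}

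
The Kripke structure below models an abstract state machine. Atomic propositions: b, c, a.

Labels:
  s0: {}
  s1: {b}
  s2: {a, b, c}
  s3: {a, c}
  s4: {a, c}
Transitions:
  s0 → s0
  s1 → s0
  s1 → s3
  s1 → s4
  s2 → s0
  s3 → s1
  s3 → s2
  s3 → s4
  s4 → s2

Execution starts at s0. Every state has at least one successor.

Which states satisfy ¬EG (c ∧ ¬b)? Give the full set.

{s0, s1, s2, s3, s4}

States satisfying c ∧ ¬b: {s3, s4}.
States satisfying EG (c ∧ ¬b): ∅.
States satisfying ¬EG (c ∧ ¬b): {s0, s1, s2, s3, s4}.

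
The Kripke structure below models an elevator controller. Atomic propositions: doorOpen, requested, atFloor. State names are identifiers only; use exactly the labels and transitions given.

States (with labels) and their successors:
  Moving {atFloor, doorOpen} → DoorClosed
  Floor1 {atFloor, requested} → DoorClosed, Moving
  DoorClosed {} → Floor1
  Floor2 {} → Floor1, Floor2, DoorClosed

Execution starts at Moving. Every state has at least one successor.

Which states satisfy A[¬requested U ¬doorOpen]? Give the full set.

States satisfying ¬requested: {Moving, DoorClosed, Floor2}.
States satisfying ¬doorOpen: {Floor1, DoorClosed, Floor2}.
States satisfying A[¬requested U ¬doorOpen]: {Moving, Floor1, DoorClosed, Floor2}.

{Moving, Floor1, DoorClosed, Floor2}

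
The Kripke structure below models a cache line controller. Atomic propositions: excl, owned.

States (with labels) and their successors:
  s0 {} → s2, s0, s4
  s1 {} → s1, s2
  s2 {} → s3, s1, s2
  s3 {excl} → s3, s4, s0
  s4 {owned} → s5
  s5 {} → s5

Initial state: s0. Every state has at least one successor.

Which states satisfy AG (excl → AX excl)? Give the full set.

{s4, s5}

States satisfying excl → AX excl: {s0, s1, s2, s4, s5}.
States satisfying AG (excl → AX excl): {s4, s5}.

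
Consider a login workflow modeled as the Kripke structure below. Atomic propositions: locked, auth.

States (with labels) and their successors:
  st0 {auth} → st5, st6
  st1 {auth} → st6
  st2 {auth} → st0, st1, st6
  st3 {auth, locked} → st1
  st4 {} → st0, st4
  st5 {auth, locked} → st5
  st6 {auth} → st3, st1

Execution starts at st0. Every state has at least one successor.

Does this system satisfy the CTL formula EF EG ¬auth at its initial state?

No

States satisfying EG ¬auth: {st4}.
States satisfying EF EG ¬auth: {st4}.
No suitable path/successor from st0 witnesses the formula.
st0 ∉ Sat(EF EG ¬auth).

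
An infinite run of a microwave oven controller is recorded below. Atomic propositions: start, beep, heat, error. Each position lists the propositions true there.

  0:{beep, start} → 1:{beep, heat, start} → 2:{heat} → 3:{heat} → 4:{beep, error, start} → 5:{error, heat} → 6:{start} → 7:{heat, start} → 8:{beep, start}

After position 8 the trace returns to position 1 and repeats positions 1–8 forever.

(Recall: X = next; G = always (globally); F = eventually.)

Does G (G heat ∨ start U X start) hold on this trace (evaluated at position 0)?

Does not hold

G heat ∨ start U X start must hold at every position from 0 onward. It fails at position 1, so G (G heat ∨ start U X start) is false.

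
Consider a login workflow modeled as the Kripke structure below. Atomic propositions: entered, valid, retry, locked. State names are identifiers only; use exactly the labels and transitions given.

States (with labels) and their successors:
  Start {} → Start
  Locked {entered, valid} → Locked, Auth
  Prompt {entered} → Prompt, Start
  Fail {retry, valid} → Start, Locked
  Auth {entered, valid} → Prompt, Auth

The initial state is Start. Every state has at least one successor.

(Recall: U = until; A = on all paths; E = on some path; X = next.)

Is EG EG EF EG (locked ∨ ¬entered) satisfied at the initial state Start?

States satisfying EG EF EG (locked ∨ ¬entered): {Start, Locked, Prompt, Fail, Auth}.
States satisfying EG EG EF EG (locked ∨ ¬entered): {Start, Locked, Prompt, Fail, Auth}.
Start ∈ Sat(EG EG EF EG (locked ∨ ¬entered)).

Satisfied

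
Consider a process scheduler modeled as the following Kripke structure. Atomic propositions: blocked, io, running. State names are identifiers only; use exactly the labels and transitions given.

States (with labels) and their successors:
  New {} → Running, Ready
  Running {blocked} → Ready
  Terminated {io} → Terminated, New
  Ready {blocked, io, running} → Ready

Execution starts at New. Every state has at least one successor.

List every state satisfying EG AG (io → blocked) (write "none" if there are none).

States satisfying AG (io → blocked): {New, Running, Ready}.
States satisfying EG AG (io → blocked): {New, Running, Ready}.

{New, Running, Ready}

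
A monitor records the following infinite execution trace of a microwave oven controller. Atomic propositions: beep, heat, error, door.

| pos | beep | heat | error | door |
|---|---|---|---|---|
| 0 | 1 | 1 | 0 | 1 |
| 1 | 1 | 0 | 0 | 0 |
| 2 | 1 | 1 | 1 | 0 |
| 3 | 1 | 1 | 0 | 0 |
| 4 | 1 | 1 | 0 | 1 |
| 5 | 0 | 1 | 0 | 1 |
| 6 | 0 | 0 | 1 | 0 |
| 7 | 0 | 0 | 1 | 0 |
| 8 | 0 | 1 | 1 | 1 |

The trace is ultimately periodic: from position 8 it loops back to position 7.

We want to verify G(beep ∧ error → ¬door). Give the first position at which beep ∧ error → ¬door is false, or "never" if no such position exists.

beep ∧ error → ¬door holds at every position 0..8, and those are all the positions the trace ever visits, so the invariant G(beep ∧ error → ¬door) is never violated.

never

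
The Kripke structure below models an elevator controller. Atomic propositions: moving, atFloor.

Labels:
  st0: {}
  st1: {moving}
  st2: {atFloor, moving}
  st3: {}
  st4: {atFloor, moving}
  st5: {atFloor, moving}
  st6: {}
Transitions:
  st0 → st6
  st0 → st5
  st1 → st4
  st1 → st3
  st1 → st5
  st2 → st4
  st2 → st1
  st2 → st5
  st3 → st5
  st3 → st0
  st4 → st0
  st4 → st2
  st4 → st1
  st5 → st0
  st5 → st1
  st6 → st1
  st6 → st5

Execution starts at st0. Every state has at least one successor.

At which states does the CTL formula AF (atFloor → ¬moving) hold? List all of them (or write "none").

{st0, st1, st3, st5, st6}

States satisfying atFloor → ¬moving: {st0, st1, st3, st6}.
States satisfying AF (atFloor → ¬moving): {st0, st1, st3, st5, st6}.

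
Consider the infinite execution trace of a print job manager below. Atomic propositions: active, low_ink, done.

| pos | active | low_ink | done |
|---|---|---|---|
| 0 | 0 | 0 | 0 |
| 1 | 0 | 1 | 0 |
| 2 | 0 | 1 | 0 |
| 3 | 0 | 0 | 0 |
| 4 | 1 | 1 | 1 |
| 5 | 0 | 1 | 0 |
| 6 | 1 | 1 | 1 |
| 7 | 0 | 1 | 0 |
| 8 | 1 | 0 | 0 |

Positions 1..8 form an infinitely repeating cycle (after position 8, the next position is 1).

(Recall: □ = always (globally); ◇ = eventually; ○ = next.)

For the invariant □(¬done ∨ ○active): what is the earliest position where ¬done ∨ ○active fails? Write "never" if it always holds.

Check ¬done ∨ ○active at each position in order: 0 ✓, 1 ✓, 2 ✓, 3 ✓.
At position 4 the labels are {active, done, low_ink} and the next position 5 has {low_ink}, so ¬done ∨ ○active is false there. This is the first violation.

4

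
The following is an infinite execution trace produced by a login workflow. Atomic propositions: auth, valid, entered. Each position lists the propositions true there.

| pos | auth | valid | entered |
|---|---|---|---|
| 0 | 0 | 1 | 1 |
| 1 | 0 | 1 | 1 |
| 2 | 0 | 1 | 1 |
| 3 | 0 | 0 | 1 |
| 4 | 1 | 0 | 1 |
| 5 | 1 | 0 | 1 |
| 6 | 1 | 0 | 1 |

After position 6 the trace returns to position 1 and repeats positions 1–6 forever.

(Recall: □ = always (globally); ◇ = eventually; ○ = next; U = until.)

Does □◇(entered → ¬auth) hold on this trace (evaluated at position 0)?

◇(entered → ¬auth) holds at every position 0..6, and those are all positions ever visited, so □◇(entered → ¬auth) holds.

Satisfied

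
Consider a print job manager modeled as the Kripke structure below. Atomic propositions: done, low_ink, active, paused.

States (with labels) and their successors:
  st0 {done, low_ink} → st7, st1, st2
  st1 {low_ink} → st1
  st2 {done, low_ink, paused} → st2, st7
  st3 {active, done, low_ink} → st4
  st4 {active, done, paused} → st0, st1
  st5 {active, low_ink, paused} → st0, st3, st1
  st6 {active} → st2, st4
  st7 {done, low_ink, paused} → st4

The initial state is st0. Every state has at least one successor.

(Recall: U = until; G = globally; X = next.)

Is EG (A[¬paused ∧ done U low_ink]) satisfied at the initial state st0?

Yes

States satisfying A[¬paused ∧ done U low_ink]: {st0, st1, st2, st3, st5, st7}.
States satisfying EG (A[¬paused ∧ done U low_ink]): {st0, st1, st2, st5}.
st0 ∈ Sat(EG (A[¬paused ∧ done U low_ink])).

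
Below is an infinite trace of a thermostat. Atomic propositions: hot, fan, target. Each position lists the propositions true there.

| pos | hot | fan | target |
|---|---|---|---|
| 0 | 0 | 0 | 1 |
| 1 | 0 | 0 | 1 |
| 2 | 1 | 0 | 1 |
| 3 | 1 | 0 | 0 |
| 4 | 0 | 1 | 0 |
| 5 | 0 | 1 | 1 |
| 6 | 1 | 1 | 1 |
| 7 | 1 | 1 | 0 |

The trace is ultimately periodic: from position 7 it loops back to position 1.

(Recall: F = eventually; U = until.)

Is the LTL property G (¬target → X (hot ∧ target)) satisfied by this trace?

No

¬target → X (hot ∧ target) must hold at every position from 0 onward. It fails at position 3, so G (¬target → X (hot ∧ target)) is false.
Positions where ¬target holds: 3, 4, 7.
Check X (hot ∧ target) at each: 3→fails, 4→fails, 7→fails.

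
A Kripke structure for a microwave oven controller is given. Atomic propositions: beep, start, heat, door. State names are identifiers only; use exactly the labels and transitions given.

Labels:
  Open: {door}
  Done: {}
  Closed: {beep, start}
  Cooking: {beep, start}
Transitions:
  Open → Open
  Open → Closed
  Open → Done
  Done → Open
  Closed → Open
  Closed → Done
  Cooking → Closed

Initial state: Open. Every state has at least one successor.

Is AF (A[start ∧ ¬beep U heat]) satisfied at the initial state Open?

States satisfying A[start ∧ ¬beep U heat]: ∅.
States satisfying AF (A[start ∧ ¬beep U heat]): ∅.
There is a path from Open along which A[start ∧ ¬beep U heat] never holds.
Open ∉ Sat(AF (A[start ∧ ¬beep U heat])).

Violated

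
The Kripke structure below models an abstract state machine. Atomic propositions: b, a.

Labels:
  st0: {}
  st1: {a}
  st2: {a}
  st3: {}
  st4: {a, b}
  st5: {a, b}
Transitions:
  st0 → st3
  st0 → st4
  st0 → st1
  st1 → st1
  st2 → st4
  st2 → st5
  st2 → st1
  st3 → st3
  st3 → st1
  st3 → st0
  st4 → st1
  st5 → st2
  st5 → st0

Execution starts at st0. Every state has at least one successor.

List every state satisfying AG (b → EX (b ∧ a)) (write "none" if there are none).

{st1}

States satisfying b → EX (b ∧ a): {st0, st1, st2, st3}.
States satisfying AG (b → EX (b ∧ a)): {st1}.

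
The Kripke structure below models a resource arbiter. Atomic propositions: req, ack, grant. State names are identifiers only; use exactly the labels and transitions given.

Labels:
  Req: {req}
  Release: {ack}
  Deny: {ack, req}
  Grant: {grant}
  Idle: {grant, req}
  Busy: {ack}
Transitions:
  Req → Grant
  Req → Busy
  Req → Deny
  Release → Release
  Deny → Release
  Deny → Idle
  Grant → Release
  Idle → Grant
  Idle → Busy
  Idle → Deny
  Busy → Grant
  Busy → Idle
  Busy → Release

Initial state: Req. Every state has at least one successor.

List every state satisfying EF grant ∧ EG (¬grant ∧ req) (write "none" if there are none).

none

States satisfying grant: {Grant, Idle}.
States satisfying EF grant: {Req, Deny, Grant, Idle, Busy}.
States satisfying ¬grant ∧ req: {Req, Deny}.
States satisfying EG (¬grant ∧ req): ∅.
States satisfying EF grant ∧ EG (¬grant ∧ req): ∅.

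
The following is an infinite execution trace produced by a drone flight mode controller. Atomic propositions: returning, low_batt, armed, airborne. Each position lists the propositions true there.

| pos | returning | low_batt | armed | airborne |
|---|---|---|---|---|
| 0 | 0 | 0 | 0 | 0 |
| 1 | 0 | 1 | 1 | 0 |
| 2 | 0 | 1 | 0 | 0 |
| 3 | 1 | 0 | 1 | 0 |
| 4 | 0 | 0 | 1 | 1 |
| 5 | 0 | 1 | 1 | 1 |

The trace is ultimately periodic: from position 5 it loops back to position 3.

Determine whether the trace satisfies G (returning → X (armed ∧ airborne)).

Satisfied

returning → X (armed ∧ airborne) holds at every position 0..5, and those are all positions ever visited, so G (returning → X (armed ∧ airborne)) holds.
Positions where returning holds: 3.
Check X (armed ∧ airborne) at each: 3→ok.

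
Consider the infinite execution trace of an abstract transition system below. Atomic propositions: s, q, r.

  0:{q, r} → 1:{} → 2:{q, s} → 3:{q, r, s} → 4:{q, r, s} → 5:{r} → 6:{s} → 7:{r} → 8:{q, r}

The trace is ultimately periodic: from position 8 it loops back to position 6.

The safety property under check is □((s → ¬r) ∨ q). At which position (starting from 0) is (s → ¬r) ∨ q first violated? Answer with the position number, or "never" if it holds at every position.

(s → ¬r) ∨ q holds at every position 0..8, and those are all the positions the trace ever visits, so the invariant □((s → ¬r) ∨ q) is never violated.

never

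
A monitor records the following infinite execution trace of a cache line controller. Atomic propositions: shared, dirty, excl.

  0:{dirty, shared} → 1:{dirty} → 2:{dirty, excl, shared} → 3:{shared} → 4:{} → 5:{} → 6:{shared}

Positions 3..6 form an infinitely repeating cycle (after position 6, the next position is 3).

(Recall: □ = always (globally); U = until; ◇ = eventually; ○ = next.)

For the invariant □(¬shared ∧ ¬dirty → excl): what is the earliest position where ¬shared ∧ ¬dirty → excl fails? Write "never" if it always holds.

4

Check ¬shared ∧ ¬dirty → excl at each position in order: 0 ✓, 1 ✓, 2 ✓, 3 ✓.
At position 4 the labels are {}, so ¬shared ∧ ¬dirty → excl is false there. This is the first violation.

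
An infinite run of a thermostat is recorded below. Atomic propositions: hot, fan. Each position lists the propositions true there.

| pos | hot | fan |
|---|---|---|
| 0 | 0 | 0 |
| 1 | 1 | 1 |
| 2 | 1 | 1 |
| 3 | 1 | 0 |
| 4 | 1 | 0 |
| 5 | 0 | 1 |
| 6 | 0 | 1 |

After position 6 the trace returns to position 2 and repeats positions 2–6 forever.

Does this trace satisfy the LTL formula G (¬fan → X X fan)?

Satisfied

¬fan → X X fan holds at every position 0..6, and those are all positions ever visited, so G (¬fan → X X fan) holds.
Positions where ¬fan holds: 0, 3, 4.
Check X X fan at each: 0→ok, 3→ok, 4→ok.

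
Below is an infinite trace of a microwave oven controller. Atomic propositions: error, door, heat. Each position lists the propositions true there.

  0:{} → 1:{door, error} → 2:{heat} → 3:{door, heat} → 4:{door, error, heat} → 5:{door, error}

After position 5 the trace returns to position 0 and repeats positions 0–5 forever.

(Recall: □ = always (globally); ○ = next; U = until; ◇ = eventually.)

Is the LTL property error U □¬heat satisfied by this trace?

Walking from position 0: at position 0, □¬heat has not yet held and error fails, so error U □¬heat is false.

No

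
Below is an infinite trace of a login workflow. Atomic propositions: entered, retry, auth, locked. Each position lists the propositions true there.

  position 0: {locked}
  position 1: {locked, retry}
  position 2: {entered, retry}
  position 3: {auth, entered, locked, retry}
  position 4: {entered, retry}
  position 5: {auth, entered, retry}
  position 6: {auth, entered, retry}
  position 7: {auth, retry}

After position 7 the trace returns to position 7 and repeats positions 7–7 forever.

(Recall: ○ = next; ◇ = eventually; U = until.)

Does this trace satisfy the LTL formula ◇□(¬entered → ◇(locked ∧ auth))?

□(¬entered → ◇(locked ∧ auth)) is false at every position 0..7, so it never becomes true and ◇□(¬entered → ◇(locked ∧ auth)) fails.

Does not hold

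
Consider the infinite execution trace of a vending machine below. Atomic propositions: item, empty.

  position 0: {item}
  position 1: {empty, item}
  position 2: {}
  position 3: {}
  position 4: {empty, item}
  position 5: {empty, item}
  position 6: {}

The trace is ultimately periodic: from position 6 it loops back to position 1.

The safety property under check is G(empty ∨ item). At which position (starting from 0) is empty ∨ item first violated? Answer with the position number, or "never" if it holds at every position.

Check empty ∨ item at each position in order: 0 ✓, 1 ✓.
At position 2 the labels are {}, so empty ∨ item is false there. This is the first violation.

2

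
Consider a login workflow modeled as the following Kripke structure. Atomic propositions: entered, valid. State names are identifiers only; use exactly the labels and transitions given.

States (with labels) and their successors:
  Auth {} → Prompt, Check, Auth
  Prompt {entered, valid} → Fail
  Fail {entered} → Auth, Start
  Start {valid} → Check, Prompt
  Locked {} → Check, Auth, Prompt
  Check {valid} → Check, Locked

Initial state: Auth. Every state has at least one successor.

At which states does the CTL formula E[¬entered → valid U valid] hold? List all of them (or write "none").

{Prompt, Fail, Start, Check}

States satisfying ¬entered → valid: {Prompt, Fail, Start, Check}.
States satisfying valid: {Prompt, Start, Check}.
States satisfying E[¬entered → valid U valid]: {Prompt, Fail, Start, Check}.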